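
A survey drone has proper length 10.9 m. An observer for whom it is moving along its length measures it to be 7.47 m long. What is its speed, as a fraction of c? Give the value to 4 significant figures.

β ≈ 0.7282

γ = L₀/L = 10.9/7.47 = 1.45917
β = √(1 − 1/γ²) = 0.7282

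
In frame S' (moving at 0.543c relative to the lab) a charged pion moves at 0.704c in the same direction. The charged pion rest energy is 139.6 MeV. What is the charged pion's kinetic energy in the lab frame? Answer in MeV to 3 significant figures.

u_lab = (0.704 + 0.543)/(1 + 0.704×0.543) = 0.902138
γ = 1/√(1 − 0.902138²) = 2.3178
K = (γ − 1)m₀c² = (2.3178 − 1) × 139.6 = 1.3178 × 139.6 = 184 MeV

K ≈ 184 MeV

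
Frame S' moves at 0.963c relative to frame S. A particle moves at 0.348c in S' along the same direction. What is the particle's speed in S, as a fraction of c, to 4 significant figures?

Relativistic velocity addition: u = (u' + v)/(1 + u'v/c²)
= (0.348 + 0.963)/(1 + 0.348×0.963) = 1.311/1.33512 = 0.9819

u ≈ 0.9819c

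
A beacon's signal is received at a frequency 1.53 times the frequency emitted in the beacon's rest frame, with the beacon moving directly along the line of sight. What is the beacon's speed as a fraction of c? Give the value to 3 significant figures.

f_obs/f_src = √((1+β)/(1−β)) = 1.53  ⇒  (1+β)/(1−β) = 2.3409
β = |1 − D²|/(1 + D²) = |1 − 2.3409|/(1 + 2.3409) = 0.401

β ≈ 0.401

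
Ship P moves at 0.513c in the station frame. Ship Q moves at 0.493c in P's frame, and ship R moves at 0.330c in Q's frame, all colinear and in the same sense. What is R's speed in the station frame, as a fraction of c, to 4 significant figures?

Compose boost 2: (0.493 + 0.513)/(1 + 0.493×0.513) = 1.006/1.25291 = 0.802931
Compose boost 3: (0.330 + 0.802931)/(1 + 0.330×0.802931) = 1.13293/1.26497 = 0.8956

u ≈ 0.8956c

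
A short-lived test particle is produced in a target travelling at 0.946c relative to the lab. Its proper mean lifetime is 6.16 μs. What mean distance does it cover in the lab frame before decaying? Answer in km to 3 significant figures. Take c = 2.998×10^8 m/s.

γ = 1/√(1 − 0.946²) = 3.0848
Dilated lifetime: Δt = γτ₀ = 3.0848 × 6.16 μs = 19.003 μs
d = vΔt = 0.946c × 19.003 μs = 2.8361×10^8 m/s × 1.9003×10^-5 s = 5.39 km

d ≈ 5.39 km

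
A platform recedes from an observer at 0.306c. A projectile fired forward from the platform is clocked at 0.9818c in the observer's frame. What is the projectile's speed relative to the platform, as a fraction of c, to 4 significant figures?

u' ≈ 0.9660c

Inverse velocity addition: u' = (u − v)/(1 − uv/c²)
= (0.9818 − 0.306)/(1 − 0.9818×0.306) = 0.6758/0.699569 = 0.9660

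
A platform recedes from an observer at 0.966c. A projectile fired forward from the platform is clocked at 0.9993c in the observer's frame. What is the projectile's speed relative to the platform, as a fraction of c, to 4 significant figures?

u' ≈ 0.9603c

Inverse velocity addition: u' = (u − v)/(1 − uv/c²)
= (0.9993 − 0.966)/(1 − 0.9993×0.966) = 0.03330/0.0346762 = 0.9603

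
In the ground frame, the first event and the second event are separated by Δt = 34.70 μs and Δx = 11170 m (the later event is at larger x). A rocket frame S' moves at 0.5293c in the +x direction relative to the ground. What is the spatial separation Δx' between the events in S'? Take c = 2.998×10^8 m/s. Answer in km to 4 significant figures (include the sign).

γ = 1/√(1 − 0.5293²) = 1.17864
Δx' = γ(Δx − vΔt) = 1.17864 × (11170 m − 0.5293×(2.998×10^8 m/s)×34.70×10^-6 s)
= 1.17864 × (5663.66 m) = 6.675 km

Δx' ≈ 6.675 km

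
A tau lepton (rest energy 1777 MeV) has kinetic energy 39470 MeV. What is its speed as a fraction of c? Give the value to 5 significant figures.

γ = 1 + K/(m₀c²) = 1 + 39470/1777 = 23.21159
β = √(1 − 1/γ²) = 0.99907

β ≈ 0.99907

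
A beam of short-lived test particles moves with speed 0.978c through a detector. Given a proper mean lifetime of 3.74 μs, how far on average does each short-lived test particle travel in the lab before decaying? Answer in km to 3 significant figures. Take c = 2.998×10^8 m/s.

d ≈ 5.26 km

γ = 1/√(1 − 0.978²) = 4.7938
Dilated lifetime: Δt = γτ₀ = 4.7938 × 3.74 μs = 17.929 μs
d = vΔt = 0.978c × 17.929 μs = 2.9320×10^8 m/s × 1.7929×10^-5 s = 5.26 km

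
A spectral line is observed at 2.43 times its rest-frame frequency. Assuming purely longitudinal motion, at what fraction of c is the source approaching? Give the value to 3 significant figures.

f_obs/f_src = √((1+β)/(1−β)) = 2.43  ⇒  (1+β)/(1−β) = 5.9049
β = |1 − D²|/(1 + D²) = |1 − 5.9049|/(1 + 5.9049) = 0.710

β ≈ 0.710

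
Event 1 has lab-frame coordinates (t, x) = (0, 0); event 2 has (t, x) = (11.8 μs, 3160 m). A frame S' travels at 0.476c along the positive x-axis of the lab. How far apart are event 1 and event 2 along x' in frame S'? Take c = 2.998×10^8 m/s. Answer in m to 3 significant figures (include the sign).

γ = 1/√(1 − 0.476²) = 1.1371
Δx' = γ(Δx − vΔt) = 1.1371 × (3160 m − 0.476×(2.998×10^8 m/s)×11.8×10^-6 s)
= 1.1371 × (1476.1 m) = 1680 m

Δx' ≈ 1680 m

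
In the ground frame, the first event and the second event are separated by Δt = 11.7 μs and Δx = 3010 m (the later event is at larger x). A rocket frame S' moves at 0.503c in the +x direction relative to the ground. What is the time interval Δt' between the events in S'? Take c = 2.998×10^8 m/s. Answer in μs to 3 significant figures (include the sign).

γ = 1/√(1 − 0.503²) = 1.1570
Δt' = γ(Δt − vΔx/c²) = 1.1570 × (11.7 μs − 0.503×3010 m / (2.998×10^8 m/s))
= 1.1570 × (6.6499 μs) = 7.69 μs

Δt' ≈ 7.69 μs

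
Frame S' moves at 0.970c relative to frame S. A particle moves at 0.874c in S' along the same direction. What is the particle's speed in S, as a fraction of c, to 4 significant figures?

Relativistic velocity addition: u = (u' + v)/(1 + u'v/c²)
= (0.874 + 0.970)/(1 + 0.874×0.970) = 1.844/1.84778 = 0.9980

u ≈ 0.9980c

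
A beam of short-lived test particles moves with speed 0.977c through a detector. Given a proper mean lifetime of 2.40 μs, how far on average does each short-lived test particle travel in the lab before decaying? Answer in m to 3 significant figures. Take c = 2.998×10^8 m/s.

d ≈ 3300 m

γ = 1/√(1 − 0.977²) = 4.6896
Dilated lifetime: Δt = γτ₀ = 4.6896 × 2.40 μs = 11.255 μs
d = vΔt = 0.977c × 11.255 μs = 2.9290×10^8 m/s × 1.1255×10^-5 s = 3300 m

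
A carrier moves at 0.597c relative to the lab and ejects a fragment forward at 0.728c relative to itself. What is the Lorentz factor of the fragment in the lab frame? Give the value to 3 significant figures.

γ ≈ 2.61

u_lab = (0.728 + 0.597)/(1 + 0.728×0.597) = 1.325/1.43462 = 0.923592
γ = 1/√(1 − 0.923592²) = 2.61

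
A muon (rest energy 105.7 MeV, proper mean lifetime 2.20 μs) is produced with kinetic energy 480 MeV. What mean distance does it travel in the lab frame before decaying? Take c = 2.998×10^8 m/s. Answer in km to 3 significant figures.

γ = 1 + K/(m₀c²) = 1 + 480/105.7 = 5.5412
β = √(1 − 1/γ²) = 0.98358
Dilated lifetime: γτ₀ = 5.5412 × 2.20 μs = 12.191 μs
d = βc·γτ₀ = 0.98358 × (2.998×10^8 m/s) × 1.2191×10^-5 s = 3.59 km

d ≈ 3.59 km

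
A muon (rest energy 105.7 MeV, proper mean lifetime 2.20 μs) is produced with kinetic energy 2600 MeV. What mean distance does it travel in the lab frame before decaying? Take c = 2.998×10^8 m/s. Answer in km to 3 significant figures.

d ≈ 16.9 km

γ = 1 + K/(m₀c²) = 1 + 2600/105.7 = 25.598
β = √(1 − 1/γ²) = 0.99924
Dilated lifetime: γτ₀ = 25.598 × 2.20 μs = 56.315 μs
d = βc·γτ₀ = 0.99924 × (2.998×10^8 m/s) × 5.6315×10^-5 s = 16.9 km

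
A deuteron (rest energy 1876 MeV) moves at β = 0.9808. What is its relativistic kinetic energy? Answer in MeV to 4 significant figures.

γ = 1/√(1 − 0.9808²) = 5.12778
K = (γ − 1)m₀c² = (5.12778 − 1) × 1876 MeV = 4.12778 × 1876 MeV = 7744 MeV

K ≈ 7744 MeV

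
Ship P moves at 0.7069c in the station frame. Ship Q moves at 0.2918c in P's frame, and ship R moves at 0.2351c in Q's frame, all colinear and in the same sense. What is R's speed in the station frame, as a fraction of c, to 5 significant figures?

u ≈ 0.88982c

Compose boost 2: (0.2918 + 0.7069)/(1 + 0.2918×0.7069) = 0.99870/1.206273 = 0.8279217
Compose boost 3: (0.2351 + 0.8279217)/(1 + 0.2351×0.8279217) = 1.063022/1.194644 = 0.88982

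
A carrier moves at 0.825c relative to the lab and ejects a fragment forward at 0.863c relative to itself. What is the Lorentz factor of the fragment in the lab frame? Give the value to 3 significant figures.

u_lab = (0.863 + 0.825)/(1 + 0.863×0.825) = 1.688/1.71197 = 0.985996
γ = 1/√(1 − 0.985996²) = 6.00

γ ≈ 6.00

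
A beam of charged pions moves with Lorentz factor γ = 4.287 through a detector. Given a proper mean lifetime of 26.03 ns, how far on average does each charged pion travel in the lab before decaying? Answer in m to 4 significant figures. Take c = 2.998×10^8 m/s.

d ≈ 32.53 m

β = √(1 − 1/γ²) = √(1 − 1/4.287²) = 0.972414
Dilated lifetime: Δt = γτ₀ = 4.287 × 26.03 ns = 111.591 ns
d = vΔt = 0.972414c × 111.591 ns = 2.91530×10^8 m/s × 1.11591×10^-7 s = 32.53 m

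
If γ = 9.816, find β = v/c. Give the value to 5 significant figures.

β = √(1 − 1/γ²) = √(1 − 1/9.816²) = √(0.9896216) = 0.99480

β ≈ 0.99480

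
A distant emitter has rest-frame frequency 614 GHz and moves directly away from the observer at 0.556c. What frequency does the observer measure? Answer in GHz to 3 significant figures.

f_obs ≈ 328 GHz

Relativistic Doppler: f_obs = f_src √((1−β)/(1+β))
= 614 × √(0.44400/1.5560) = 614 × 0.53418 = 328 GHz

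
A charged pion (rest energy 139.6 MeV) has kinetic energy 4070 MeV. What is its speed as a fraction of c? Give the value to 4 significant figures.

γ = 1 + K/(m₀c²) = 1 + 4070/139.6 = 30.1547
β = √(1 − 1/γ²) = 0.9994

β ≈ 0.9994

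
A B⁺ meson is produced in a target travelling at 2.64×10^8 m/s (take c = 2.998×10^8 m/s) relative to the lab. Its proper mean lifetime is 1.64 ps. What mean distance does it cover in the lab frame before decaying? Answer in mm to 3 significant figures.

β = v/c = 2.64×10^8 / 2.998×10^8 = 0.88059
γ = 1/√(1 − 0.88059²) = 2.1102
Dilated lifetime: Δt = γτ₀ = 2.1102 × 1.64 ps = 3.4608 ps
d = vΔt = 0.88059c × 3.4608 ps = 2.6400×10^8 m/s × 3.4608×10^-12 s = 0.914 mm

d ≈ 0.914 mm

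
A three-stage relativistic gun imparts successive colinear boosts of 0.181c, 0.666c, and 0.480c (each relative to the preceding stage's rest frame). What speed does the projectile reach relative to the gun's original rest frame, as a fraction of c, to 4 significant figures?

u ≈ 0.9069c

Compose boost 2: (0.666 + 0.181)/(1 + 0.666×0.181) = 0.8470/1.12055 = 0.755882
Compose boost 3: (0.480 + 0.755882)/(1 + 0.480×0.755882) = 1.23588/1.36282 = 0.9069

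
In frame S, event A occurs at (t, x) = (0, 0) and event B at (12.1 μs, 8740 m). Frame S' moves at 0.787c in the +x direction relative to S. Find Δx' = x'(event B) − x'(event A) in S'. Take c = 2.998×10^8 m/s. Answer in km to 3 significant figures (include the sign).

γ = 1/√(1 − 0.787²) = 1.6209
Δx' = γ(Δx − vΔt) = 1.6209 × (8740 m − 0.787×(2.998×10^8 m/s)×12.1×10^-6 s)
= 1.6209 × (5885.1 m) = 9.54 km

Δx' ≈ 9.54 km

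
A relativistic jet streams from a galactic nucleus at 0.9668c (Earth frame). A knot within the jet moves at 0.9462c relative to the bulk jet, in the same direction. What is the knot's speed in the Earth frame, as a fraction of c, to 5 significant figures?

Relativistic velocity addition: u = (u' + v)/(1 + u'v/c²)
= (0.9462 + 0.9668)/(1 + 0.9462×0.9668) = 1.9130/1.914786 = 0.99907

u ≈ 0.99907c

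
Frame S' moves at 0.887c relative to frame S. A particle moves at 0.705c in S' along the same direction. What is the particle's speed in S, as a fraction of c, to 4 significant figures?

Relativistic velocity addition: u = (u' + v)/(1 + u'v/c²)
= (0.705 + 0.887)/(1 + 0.705×0.887) = 1.592/1.62533 = 0.9795

u ≈ 0.9795c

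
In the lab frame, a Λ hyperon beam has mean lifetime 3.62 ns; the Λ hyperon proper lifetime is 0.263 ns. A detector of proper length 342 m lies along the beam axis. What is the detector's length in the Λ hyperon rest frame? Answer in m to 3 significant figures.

L ≈ 24.8 m

Time dilation ⇒ γ = Δt/τ₀ = 3.62/0.263 = 13.764
Length contraction: L = L₀/γ = 342/13.764 = 24.8 m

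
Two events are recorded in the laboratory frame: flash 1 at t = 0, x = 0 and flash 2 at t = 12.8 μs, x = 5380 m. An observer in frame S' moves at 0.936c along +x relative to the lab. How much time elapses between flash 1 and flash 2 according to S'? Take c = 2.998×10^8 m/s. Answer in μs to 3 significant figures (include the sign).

γ = 1/√(1 − 0.936²) = 2.8409
Δt' = γ(Δt − vΔx/c²) = 2.8409 × (12.8 μs − 0.936×5380 m / (2.998×10^8 m/s))
= 2.8409 × (-3.9968 μs) = -11.4 μs

Δt' ≈ -11.4 μs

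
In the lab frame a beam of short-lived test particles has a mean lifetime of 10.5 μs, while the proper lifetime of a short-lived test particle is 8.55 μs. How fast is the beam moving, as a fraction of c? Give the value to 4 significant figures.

γ = Δt/τ₀ = 10.5/8.55 = 1.22807
β = √(1 − 1/γ²) = √(1 − 1/1.22807²) = 0.5805

β ≈ 0.5805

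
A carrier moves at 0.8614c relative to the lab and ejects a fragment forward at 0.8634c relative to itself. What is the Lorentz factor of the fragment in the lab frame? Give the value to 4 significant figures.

γ ≈ 6.805

u_lab = (0.8634 + 0.8614)/(1 + 0.8634×0.8614) = 1.7248/1.743733 = 0.9891424
γ = 1/√(1 − 0.9891424²) = 6.805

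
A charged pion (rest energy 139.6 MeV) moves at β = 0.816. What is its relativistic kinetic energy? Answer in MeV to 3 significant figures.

K ≈ 102 MeV

γ = 1/√(1 − 0.816²) = 1.7299
K = (γ − 1)m₀c² = (1.7299 − 1) × 139.6 MeV = 0.72995 × 139.6 MeV = 102 MeV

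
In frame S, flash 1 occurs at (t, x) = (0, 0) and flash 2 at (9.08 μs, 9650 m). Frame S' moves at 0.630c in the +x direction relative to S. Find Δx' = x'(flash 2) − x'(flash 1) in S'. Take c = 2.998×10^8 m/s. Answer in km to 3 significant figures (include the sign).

γ = 1/√(1 − 0.630²) = 1.2877
Δx' = γ(Δx − vΔt) = 1.2877 × (9650 m − 0.630×(2.998×10^8 m/s)×9.08×10^-6 s)
= 1.2877 × (7935.0 m) = 10.2 km

Δx' ≈ 10.2 km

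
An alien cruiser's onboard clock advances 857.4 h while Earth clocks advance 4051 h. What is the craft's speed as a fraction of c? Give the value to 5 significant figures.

γ = Δt/τ₀ = 4051/857.4 = 4.724749
β = √(1 − 1/γ²) = √(1 − 1/4.724749²) = 0.97735

β ≈ 0.97735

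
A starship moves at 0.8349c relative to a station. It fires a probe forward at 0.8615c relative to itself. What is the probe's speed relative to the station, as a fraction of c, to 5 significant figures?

Relativistic velocity addition: u = (u' + v)/(1 + u'v/c²)
= (0.8615 + 0.8349)/(1 + 0.8615×0.8349) = 1.6964/1.719266 = 0.98670

u ≈ 0.98670c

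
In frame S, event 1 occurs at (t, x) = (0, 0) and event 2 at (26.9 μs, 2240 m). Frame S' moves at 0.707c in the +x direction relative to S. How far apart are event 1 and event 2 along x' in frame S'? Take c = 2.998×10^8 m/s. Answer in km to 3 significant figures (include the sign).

Δx' ≈ -4.89 km

γ = 1/√(1 − 0.707²) = 1.4140
Δx' = γ(Δx − vΔt) = 1.4140 × (2240 m − 0.707×(2.998×10^8 m/s)×26.9×10^-6 s)
= 1.4140 × (-3461.7 m) = -4.89 km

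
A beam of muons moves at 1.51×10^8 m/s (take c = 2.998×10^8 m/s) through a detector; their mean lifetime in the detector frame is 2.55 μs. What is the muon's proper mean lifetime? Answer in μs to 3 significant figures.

β = v/c = 1.51×10^8 / 2.998×10^8 = 0.50367
γ = 1/√(1 − 0.50367²) = 1.1575
Proper time: τ₀ = Δt/γ = 2.55/1.1575 = 2.20 μs

τ₀ ≈ 2.20 μs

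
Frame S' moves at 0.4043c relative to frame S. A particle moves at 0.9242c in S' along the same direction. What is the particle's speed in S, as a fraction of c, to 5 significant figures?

u ≈ 0.96713c

Relativistic velocity addition: u = (u' + v)/(1 + u'v/c²)
= (0.9242 + 0.4043)/(1 + 0.9242×0.4043) = 1.3285/1.373654 = 0.96713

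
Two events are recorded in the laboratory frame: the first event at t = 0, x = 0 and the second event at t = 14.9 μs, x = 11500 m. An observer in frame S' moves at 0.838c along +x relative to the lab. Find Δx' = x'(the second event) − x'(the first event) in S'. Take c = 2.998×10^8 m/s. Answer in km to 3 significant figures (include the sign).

Δx' ≈ 14.2 km

γ = 1/√(1 − 0.838²) = 1.8326
Δx' = γ(Δx − vΔt) = 1.8326 × (11500 m − 0.838×(2.998×10^8 m/s)×14.9×10^-6 s)
= 1.8326 × (7756.6 m) = 14.2 km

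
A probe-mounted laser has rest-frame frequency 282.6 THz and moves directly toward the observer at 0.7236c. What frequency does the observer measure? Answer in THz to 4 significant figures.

f_obs ≈ 705.7 THz

Relativistic Doppler: f_obs = f_src √((1+β)/(1−β))
= 282.6 × √(1.72360/0.276400) = 282.6 × 2.49718 = 705.7 THz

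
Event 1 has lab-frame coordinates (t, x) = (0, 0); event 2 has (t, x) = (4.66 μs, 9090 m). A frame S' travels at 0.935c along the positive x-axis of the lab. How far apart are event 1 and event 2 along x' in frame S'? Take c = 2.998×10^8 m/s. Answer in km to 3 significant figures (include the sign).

Δx' ≈ 21.9 km

γ = 1/√(1 − 0.935²) = 2.8197
Δx' = γ(Δx − vΔt) = 2.8197 × (9090 m − 0.935×(2.998×10^8 m/s)×4.66×10^-6 s)
= 2.8197 × (7783.7 m) = 21.9 km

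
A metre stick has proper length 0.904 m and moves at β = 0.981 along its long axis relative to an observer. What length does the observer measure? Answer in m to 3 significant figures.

γ = 1/√(1 − 0.981²) = 5.1544
Length contraction: L = L₀/γ = 0.904/5.1544 = 0.175 m

L ≈ 0.175 m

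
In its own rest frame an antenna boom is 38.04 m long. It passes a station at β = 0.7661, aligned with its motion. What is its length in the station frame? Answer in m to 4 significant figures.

γ = 1/√(1 − 0.7661²) = 1.55588
Length contraction: L = L₀/γ = 38.04/1.55588 = 24.45 m

L ≈ 24.45 m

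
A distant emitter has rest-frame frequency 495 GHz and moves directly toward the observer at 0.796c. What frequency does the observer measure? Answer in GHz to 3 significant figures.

Relativistic Doppler: f_obs = f_src √((1+β)/(1−β))
= 495 × √(1.7960/0.20400) = 495 × 2.9671 = 1470 GHz

f_obs ≈ 1470 GHz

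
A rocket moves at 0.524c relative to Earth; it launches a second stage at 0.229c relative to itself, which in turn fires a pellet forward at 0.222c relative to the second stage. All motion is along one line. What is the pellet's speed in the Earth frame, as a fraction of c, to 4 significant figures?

u ≈ 0.7782c

Compose boost 2: (0.229 + 0.524)/(1 + 0.229×0.524) = 0.7530/1.12000 = 0.672324
Compose boost 3: (0.222 + 0.672324)/(1 + 0.222×0.672324) = 0.894324/1.14926 = 0.7782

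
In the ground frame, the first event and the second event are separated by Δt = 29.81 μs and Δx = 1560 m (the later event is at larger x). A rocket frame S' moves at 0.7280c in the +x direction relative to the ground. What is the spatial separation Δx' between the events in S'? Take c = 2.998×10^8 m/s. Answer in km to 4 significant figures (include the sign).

Δx' ≈ -7.215 km

γ = 1/√(1 − 0.7280²) = 1.45863
Δx' = γ(Δx − vΔt) = 1.45863 × (1560 m − 0.7280×(2.998×10^8 m/s)×29.81×10^-6 s)
= 1.45863 × (-4946.16 m) = -7.215 km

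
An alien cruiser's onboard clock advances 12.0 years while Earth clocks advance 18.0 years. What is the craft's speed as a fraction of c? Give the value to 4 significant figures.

γ = Δt/τ₀ = 18.0/12.0 = 1.50000
β = √(1 − 1/γ²) = √(1 − 1/1.50000²) = 0.7454

β ≈ 0.7454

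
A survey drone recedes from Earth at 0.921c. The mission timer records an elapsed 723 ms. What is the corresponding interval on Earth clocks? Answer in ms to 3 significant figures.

γ = 1/√(1 − 0.921²) = 2.5670
Time dilation: Δt = γτ₀ = 2.5670 × 723 ms = 1860 ms

Δt ≈ 1860 ms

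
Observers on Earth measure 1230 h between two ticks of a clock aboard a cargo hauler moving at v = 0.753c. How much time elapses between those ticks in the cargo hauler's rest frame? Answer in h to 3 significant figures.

τ₀ ≈ 809 h

γ = 1/√(1 − 0.753²) = 1.5197
Proper time: τ₀ = Δt/γ = 1230/1.5197 = 809 h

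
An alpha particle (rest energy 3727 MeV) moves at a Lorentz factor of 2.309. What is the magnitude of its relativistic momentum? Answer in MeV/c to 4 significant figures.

p ≈ 7757 MeV/c

β = √(1 − 1/γ²) = √(1 − 1/2.309²) = 0.901352
p = γβm₀c = 2.309 × 0.901352 × 3727 MeV/c = 7757 MeV/c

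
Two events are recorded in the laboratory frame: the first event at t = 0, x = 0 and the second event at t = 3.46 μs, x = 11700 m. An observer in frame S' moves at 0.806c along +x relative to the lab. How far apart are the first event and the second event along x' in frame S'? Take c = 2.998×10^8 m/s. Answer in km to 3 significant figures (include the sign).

γ = 1/√(1 − 0.806²) = 1.6894
Δx' = γ(Δx − vΔt) = 1.6894 × (11700 m − 0.806×(2.998×10^8 m/s)×3.46×10^-6 s)
= 1.6894 × (10864 m) = 18.4 km

Δx' ≈ 18.4 km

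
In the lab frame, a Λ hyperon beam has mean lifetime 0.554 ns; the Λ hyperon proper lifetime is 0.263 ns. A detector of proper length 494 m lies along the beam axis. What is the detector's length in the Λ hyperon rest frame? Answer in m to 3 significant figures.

L ≈ 235 m

Time dilation ⇒ γ = Δt/τ₀ = 0.554/0.263 = 2.1065
Length contraction: L = L₀/γ = 494/2.1065 = 235 m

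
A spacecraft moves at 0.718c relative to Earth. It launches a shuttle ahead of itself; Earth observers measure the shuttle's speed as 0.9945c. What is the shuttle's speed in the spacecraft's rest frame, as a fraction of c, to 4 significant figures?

u' ≈ 0.9670c

Inverse velocity addition: u' = (u − v)/(1 − uv/c²)
= (0.9945 − 0.718)/(1 − 0.9945×0.718) = 0.2765/0.285949 = 0.9670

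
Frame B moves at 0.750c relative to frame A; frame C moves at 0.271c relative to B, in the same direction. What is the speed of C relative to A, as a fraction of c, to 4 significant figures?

Compose boost 2: (0.271 + 0.750)/(1 + 0.271×0.750) = 1.021/1.20325 = 0.8485

u ≈ 0.8485c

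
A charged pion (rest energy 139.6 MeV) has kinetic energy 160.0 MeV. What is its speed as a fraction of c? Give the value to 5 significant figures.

β ≈ 0.88481

γ = 1 + K/(m₀c²) = 1 + 160.0/139.6 = 2.146132
β = √(1 − 1/γ²) = 0.88481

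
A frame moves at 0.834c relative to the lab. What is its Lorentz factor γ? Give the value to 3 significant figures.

γ = 1/√(1 − β²) = 1/√(1 − 0.834²) = 1/√(0.30444) = 1.81

γ ≈ 1.81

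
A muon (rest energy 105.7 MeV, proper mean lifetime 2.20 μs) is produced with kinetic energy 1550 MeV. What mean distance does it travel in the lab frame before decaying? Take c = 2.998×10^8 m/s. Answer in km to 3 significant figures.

d ≈ 10.3 km

γ = 1 + K/(m₀c²) = 1 + 1550/105.7 = 15.664
β = √(1 − 1/γ²) = 0.99796
Dilated lifetime: γτ₀ = 15.664 × 2.20 μs = 34.461 μs
d = βc·γτ₀ = 0.99796 × (2.998×10^8 m/s) × 3.4461×10^-5 s = 10.3 km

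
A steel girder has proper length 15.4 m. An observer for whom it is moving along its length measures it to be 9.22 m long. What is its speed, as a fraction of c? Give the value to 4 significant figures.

β ≈ 0.8010

γ = L₀/L = 15.4/9.22 = 1.67028
β = √(1 − 1/γ²) = 0.8010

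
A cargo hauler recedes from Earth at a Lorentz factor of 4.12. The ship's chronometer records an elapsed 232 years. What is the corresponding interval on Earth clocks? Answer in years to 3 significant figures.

Δt ≈ 956 years

γ = 4.12 (given)
Time dilation: Δt = γτ₀ = 4.12 × 232 years = 956 years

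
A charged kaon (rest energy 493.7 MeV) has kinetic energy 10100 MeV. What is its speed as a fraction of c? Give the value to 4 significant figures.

γ = 1 + K/(m₀c²) = 1 + 10100/493.7 = 21.4578
β = √(1 − 1/γ²) = 0.9989

β ≈ 0.9989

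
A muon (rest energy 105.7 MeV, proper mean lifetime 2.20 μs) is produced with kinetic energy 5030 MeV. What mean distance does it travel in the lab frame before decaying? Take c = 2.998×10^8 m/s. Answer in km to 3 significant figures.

d ≈ 32.0 km

γ = 1 + K/(m₀c²) = 1 + 5030/105.7 = 48.588
β = √(1 − 1/γ²) = 0.99979
Dilated lifetime: γτ₀ = 48.588 × 2.20 μs = 106.89 μs
d = βc·γτ₀ = 0.99979 × (2.998×10^8 m/s) × 0.00010689 s = 32.0 km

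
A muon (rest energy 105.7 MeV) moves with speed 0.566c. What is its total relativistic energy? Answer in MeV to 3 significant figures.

γ = 1/√(1 − 0.566²) = 1.2130
E = γm₀c² = 1.2130 × 105.7 MeV = 128 MeV

E ≈ 128 MeV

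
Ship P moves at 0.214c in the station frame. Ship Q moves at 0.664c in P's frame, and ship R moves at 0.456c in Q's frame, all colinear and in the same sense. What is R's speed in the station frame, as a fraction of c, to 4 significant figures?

u ≈ 0.9069c

Compose boost 2: (0.664 + 0.214)/(1 + 0.664×0.214) = 0.8780/1.14210 = 0.768762
Compose boost 3: (0.456 + 0.768762)/(1 + 0.456×0.768762) = 1.22476/1.35056 = 0.9069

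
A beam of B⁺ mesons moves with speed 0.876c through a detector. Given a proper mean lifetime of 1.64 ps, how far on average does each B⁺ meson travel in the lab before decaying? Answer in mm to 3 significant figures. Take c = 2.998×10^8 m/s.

d ≈ 0.893 mm

γ = 1/√(1 − 0.876²) = 2.0734
Dilated lifetime: Δt = γτ₀ = 2.0734 × 1.64 ps = 3.4003 ps
d = vΔt = 0.876c × 3.4003 ps = 2.6262×10^8 m/s × 3.4003×10^-12 s = 0.893 mm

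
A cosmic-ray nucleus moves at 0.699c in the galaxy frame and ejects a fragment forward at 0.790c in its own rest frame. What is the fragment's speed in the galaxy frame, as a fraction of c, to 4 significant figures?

u ≈ 0.9593c

Compose boost 2: (0.790 + 0.699)/(1 + 0.790×0.699) = 1.489/1.55221 = 0.9593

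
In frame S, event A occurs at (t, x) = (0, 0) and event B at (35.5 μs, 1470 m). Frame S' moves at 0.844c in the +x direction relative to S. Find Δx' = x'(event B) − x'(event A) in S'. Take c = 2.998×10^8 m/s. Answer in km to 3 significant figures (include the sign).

γ = 1/√(1 − 0.844²) = 1.8645
Δx' = γ(Δx − vΔt) = 1.8645 × (1470 m − 0.844×(2.998×10^8 m/s)×35.5×10^-6 s)
= 1.8645 × (-7512.6 m) = -14.0 km

Δx' ≈ -14.0 km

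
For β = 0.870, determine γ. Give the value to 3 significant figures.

γ = 1/√(1 − β²) = 1/√(1 − 0.870²) = 1/√(0.24310) = 2.03

γ ≈ 2.03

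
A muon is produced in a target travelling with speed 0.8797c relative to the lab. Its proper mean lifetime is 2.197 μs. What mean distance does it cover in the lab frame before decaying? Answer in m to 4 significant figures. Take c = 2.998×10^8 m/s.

d ≈ 1218 m

γ = 1/√(1 − 0.8797²) = 2.10292
Dilated lifetime: Δt = γτ₀ = 2.10292 × 2.197 μs = 4.62012 μs
d = vΔt = 0.8797c × 4.62012 μs = 2.63734×10^8 m/s × 4.62012×10^-6 s = 1218 m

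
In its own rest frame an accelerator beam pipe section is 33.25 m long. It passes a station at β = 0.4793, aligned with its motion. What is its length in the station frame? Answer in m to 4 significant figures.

L ≈ 29.18 m

γ = 1/√(1 − 0.4793²) = 1.13940
Length contraction: L = L₀/γ = 33.25/1.13940 = 29.18 m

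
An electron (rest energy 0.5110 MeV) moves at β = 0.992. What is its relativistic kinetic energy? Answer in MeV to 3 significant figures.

K ≈ 3.54 MeV

γ = 1/√(1 − 0.992²) = 7.9216
K = (γ − 1)m₀c² = (7.9216 − 1) × 0.5110 MeV = 6.9216 × 0.5110 MeV = 3.54 MeV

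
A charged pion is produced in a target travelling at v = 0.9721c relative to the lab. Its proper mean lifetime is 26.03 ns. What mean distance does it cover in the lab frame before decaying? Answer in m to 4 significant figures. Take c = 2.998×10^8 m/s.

d ≈ 32.34 m

γ = 1/√(1 − 0.9721²) = 4.26318
Dilated lifetime: Δt = γτ₀ = 4.26318 × 26.03 ns = 110.971 ns
d = vΔt = 0.9721c × 110.971 ns = 2.91436×10^8 m/s × 1.10971×10^-7 s = 32.34 m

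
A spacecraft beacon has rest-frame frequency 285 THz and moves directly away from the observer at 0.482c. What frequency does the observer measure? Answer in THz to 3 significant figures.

f_obs ≈ 168 THz

Relativistic Doppler: f_obs = f_src √((1−β)/(1+β))
= 285 × √(0.51800/1.4820) = 285 × 0.59121 = 168 THz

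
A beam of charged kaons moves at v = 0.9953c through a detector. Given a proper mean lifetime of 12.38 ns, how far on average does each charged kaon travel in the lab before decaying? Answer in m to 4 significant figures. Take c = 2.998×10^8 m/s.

d ≈ 38.15 m

γ = 1/√(1 − 0.9953²) = 10.3264
Dilated lifetime: Δt = γτ₀ = 10.3264 × 12.38 ns = 127.840 ns
d = vΔt = 0.9953c × 127.840 ns = 2.98391×10^8 m/s × 1.27840×10^-7 s = 38.15 m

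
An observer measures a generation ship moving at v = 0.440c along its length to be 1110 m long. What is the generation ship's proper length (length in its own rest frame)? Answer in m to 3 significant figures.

γ = 1/√(1 − 0.440²) = 1.1136
L₀ = γL = 1.1136 × 1110 = 1240 m

L₀ ≈ 1240 m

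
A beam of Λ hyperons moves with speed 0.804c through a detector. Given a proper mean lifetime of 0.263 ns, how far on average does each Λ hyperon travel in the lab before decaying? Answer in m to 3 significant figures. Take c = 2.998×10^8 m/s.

γ = 1/√(1 − 0.804²) = 1.6817
Dilated lifetime: Δt = γτ₀ = 1.6817 × 0.263 ns = 0.44229 ns
d = vΔt = 0.804c × 0.44229 ns = 2.4104×10^8 m/s × 4.4229×10^-10 s = 0.107 m

d ≈ 0.107 m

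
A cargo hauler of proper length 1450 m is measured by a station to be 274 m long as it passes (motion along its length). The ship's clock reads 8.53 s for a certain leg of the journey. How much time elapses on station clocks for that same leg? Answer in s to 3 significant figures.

Δt ≈ 45.1 s

Length contraction ⇒ γ = L₀/L = 1450/274 = 5.2920
Time dilation: Δt = γτ₀ = 5.2920 × 8.53 s = 45.1 s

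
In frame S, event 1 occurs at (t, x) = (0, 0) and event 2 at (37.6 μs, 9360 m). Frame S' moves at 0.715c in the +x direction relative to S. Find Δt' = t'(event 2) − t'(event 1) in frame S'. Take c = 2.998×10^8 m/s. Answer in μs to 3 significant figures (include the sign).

Δt' ≈ 21.9 μs

γ = 1/√(1 − 0.715²) = 1.4304
Δt' = γ(Δt − vΔx/c²) = 1.4304 × (37.6 μs − 0.715×9360 m / (2.998×10^8 m/s))
= 1.4304 × (15.277 μs) = 21.9 μs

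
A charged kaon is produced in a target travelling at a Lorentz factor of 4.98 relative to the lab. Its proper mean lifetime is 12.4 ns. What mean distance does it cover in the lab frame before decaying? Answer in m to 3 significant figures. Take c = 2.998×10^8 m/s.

d ≈ 18.1 m

β = √(1 − 1/γ²) = √(1 − 1/4.98²) = 0.97963
Dilated lifetime: Δt = γτ₀ = 4.98 × 12.4 ns = 61.752 ns
d = vΔt = 0.97963c × 61.752 ns = 2.9369×10^8 m/s × 6.1752×10^-8 s = 18.1 m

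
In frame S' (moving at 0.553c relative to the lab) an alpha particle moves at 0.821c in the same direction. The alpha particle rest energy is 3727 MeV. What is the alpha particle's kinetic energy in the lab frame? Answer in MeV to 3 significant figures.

K ≈ 7670 MeV

u_lab = (0.821 + 0.553)/(1 + 0.821×0.553) = 0.944971
γ = 1/√(1 − 0.944971²) = 3.0567
K = (γ − 1)m₀c² = (3.0567 − 1) × 3727 = 2.0567 × 3727 = 7670 MeV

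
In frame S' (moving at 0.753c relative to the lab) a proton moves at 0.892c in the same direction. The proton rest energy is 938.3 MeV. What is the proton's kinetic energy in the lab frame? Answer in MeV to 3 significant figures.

K ≈ 4330 MeV

u_lab = (0.892 + 0.753)/(1 + 0.892×0.753) = 0.984042
γ = 1/√(1 − 0.984042²) = 5.6201
K = (γ − 1)m₀c² = (5.6201 − 1) × 938.3 = 4.6201 × 938.3 = 4330 MeV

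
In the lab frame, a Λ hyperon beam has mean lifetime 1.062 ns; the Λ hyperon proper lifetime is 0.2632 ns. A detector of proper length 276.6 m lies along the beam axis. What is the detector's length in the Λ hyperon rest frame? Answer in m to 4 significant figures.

Time dilation ⇒ γ = Δt/τ₀ = 1.062/0.2632 = 4.03495
Length contraction: L = L₀/γ = 276.6/4.03495 = 68.55 m

L ≈ 68.55 m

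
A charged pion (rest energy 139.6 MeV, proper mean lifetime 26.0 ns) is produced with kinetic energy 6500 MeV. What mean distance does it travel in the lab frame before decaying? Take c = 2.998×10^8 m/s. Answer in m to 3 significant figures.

d ≈ 371 m

γ = 1 + K/(m₀c²) = 1 + 6500/139.6 = 47.562
β = √(1 − 1/γ²) = 0.99978
Dilated lifetime: γτ₀ = 47.562 × 26.0 ns = 1236.6 ns
d = βc·γτ₀ = 0.99978 × (2.998×10^8 m/s) × 1.2366×10^-6 s = 371 m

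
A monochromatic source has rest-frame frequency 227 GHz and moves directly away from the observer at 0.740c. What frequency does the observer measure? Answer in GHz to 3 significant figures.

f_obs ≈ 87.7 GHz

Relativistic Doppler: f_obs = f_src √((1−β)/(1+β))
= 227 × √(0.26000/1.7400) = 227 × 0.38656 = 87.7 GHz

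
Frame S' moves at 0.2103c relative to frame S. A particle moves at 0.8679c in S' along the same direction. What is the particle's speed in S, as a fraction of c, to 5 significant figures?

Relativistic velocity addition: u = (u' + v)/(1 + u'v/c²)
= (0.8679 + 0.2103)/(1 + 0.8679×0.2103) = 1.0782/1.182519 = 0.91178

u ≈ 0.91178c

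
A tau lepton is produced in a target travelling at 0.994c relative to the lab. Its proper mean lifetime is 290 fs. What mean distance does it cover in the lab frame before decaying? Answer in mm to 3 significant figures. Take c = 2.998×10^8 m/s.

γ = 1/√(1 − 0.994²) = 9.1424
Dilated lifetime: Δt = γτ₀ = 9.1424 × 290 fs = 2651.3 fs
d = vΔt = 0.994c × 2651.3 fs = 2.9800×10^8 m/s × 2.6513×10^-12 s = 0.790 mm

d ≈ 0.790 mm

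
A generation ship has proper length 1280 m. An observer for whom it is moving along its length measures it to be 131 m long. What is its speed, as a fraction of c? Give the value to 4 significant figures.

γ = L₀/L = 1280/131 = 9.77099
β = √(1 − 1/γ²) = 0.9947

β ≈ 0.9947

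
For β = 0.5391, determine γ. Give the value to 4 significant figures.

γ = 1/√(1 − β²) = 1/√(1 − 0.5391²) = 1/√(0.709371) = 1.187

γ ≈ 1.187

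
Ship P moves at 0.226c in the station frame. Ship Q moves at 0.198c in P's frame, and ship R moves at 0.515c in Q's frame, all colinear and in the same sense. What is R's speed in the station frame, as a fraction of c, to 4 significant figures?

Compose boost 2: (0.198 + 0.226)/(1 + 0.198×0.226) = 0.4240/1.04475 = 0.405839
Compose boost 3: (0.515 + 0.405839)/(1 + 0.515×0.405839) = 0.920839/1.20901 = 0.7616

u ≈ 0.7616c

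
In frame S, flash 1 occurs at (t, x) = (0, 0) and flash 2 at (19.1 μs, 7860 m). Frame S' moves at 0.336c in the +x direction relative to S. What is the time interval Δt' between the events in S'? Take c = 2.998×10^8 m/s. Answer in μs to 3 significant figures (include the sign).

γ = 1/√(1 − 0.336²) = 1.0617
Δt' = γ(Δt − vΔx/c²) = 1.0617 × (19.1 μs − 0.336×7860 m / (2.998×10^8 m/s))
= 1.0617 × (10.291 μs) = 10.9 μs

Δt' ≈ 10.9 μs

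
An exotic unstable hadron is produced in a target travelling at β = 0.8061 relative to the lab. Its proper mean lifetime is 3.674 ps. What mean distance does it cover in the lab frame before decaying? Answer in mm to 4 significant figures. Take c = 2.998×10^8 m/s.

d ≈ 1.500 mm

γ = 1/√(1 − 0.8061²) = 1.68982
Dilated lifetime: Δt = γτ₀ = 1.68982 × 3.674 ps = 6.20840 ps
d = vΔt = 0.8061c × 6.20840 ps = 2.41669×10^8 m/s × 6.20840×10^-12 s = 1.500 mm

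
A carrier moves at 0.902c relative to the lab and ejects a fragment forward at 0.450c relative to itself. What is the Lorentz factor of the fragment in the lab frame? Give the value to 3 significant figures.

u_lab = (0.450 + 0.902)/(1 + 0.450×0.902) = 1.352/1.40590 = 0.961662
γ = 1/√(1 − 0.961662²) = 3.65

γ ≈ 3.65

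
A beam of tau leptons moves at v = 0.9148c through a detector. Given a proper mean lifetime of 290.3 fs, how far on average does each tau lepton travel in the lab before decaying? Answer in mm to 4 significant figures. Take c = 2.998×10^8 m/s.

γ = 1/√(1 − 0.9148²) = 2.47582
Dilated lifetime: Δt = γτ₀ = 2.47582 × 290.3 fs = 718.730 fs
d = vΔt = 0.9148c × 718.730 fs = 2.74257×10^8 m/s × 7.18730×10^-13 s = 0.1971 mm

d ≈ 0.1971 mm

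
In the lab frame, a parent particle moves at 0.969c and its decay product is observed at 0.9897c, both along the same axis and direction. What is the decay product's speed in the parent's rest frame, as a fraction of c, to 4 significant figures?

Inverse velocity addition: u' = (u − v)/(1 − uv/c²)
= (0.9897 − 0.969)/(1 − 0.9897×0.969) = 0.02070/0.0409807 = 0.5051

u' ≈ 0.5051c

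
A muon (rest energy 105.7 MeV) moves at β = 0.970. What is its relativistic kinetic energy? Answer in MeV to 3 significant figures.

K ≈ 329 MeV

γ = 1/√(1 − 0.970²) = 4.1135
K = (γ − 1)m₀c² = (4.1135 − 1) × 105.7 MeV = 3.1135 × 105.7 MeV = 329 MeV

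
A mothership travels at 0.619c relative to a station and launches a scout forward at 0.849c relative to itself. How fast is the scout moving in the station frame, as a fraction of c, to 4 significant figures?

Compose boost 2: (0.849 + 0.619)/(1 + 0.849×0.619) = 1.468/1.52553 = 0.9623

u ≈ 0.9623c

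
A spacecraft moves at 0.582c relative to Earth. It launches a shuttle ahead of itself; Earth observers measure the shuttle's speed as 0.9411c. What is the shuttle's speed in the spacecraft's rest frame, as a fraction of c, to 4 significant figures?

u' ≈ 0.7940c

Inverse velocity addition: u' = (u − v)/(1 − uv/c²)
= (0.9411 − 0.582)/(1 − 0.9411×0.582) = 0.3591/0.452280 = 0.7940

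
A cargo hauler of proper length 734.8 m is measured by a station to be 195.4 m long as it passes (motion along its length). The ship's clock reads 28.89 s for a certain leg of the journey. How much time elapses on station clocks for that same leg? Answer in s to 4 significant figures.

Length contraction ⇒ γ = L₀/L = 734.8/195.4 = 3.76049
Time dilation: Δt = γτ₀ = 3.76049 × 28.89 s = 108.6 s

Δt ≈ 108.6 s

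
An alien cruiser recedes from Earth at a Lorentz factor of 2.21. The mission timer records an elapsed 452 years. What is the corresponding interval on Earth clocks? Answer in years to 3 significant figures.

γ = 2.21 (given)
Time dilation: Δt = γτ₀ = 2.21 × 452 years = 999 years

Δt ≈ 999 years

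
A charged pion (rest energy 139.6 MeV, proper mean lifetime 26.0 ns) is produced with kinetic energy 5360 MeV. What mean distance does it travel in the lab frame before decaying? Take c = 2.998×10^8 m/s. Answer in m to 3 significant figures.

d ≈ 307 m

γ = 1 + K/(m₀c²) = 1 + 5360/139.6 = 39.395
β = √(1 − 1/γ²) = 0.99968
Dilated lifetime: γτ₀ = 39.395 × 26.0 ns = 1024.3 ns
d = βc·γτ₀ = 0.99968 × (2.998×10^8 m/s) × 1.0243×10^-6 s = 307 m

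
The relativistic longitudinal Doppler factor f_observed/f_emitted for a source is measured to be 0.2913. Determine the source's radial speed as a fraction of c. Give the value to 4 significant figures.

β ≈ 0.8436

f_obs/f_src = √((1−β)/(1+β)) = 0.2913  ⇒  (1−β)/(1+β) = 0.0848557
β = |1 − D²|/(1 + D²) = |1 − 0.0848557|/(1 + 0.0848557) = 0.8436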